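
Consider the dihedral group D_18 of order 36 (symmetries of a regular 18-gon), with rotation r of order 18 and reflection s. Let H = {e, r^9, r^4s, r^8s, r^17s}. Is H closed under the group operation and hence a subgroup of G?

|H| = 5 does not divide |G| = 36, so by Lagrange H is not a subgroup.

No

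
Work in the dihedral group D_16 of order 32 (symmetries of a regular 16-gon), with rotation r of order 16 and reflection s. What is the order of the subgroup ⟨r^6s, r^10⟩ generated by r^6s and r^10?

|⟨r^6s⟩| = 2 and |⟨r^10⟩| = 8, so |H| is a multiple of lcm(2, 8) = 8 and divides |G| = 32.
Closing under the operation: H = {e, r^2, r^4, r^6, r^8, r^10, r^12, r^14, s, r^2s, r^4s, r^6s, r^8s, r^10s, r^12s, r^14s}, so |H| = 16.

16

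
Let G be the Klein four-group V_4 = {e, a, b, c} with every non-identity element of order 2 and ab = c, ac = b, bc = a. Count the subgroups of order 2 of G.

3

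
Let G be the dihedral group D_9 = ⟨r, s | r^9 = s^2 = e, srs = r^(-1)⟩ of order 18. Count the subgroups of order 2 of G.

|G| = 18 and 2 | 18, so subgroups of order 2 are possible by Lagrange.
The subgroups of order 2 are: {e, r^2s}; {e, r^3s}; {e, r^4s}; {e, r^5s}; … (9 in all).
So G has 9 subgroups of order 2.

9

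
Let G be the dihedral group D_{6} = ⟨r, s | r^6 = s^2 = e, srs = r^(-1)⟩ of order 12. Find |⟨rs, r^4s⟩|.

|⟨rs⟩| = 2 and |⟨r^4s⟩| = 2, so |H| is a multiple of lcm(2, 2) = 2 and divides |G| = 12.
Closing under the operation: H = {e, r^3, rs, r^4s}, so |H| = 4.

4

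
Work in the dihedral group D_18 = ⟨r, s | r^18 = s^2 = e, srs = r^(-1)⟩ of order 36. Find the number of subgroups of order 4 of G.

|G| = 36 and 4 | 36, so subgroups of order 4 are possible by Lagrange.
The subgroups of order 4 are: {e, r^9, rs, r^10s}; {e, r^9, r^2s, r^11s}; {e, r^9, r^3s, r^12s}; {e, r^9, r^4s, r^13s}; … (9 in all).
So G has 9 subgroups of order 4.

9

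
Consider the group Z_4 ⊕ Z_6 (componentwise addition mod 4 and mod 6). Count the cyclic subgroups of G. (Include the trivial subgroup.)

A cyclic subgroup of order d is generated by each of its φ(d) elements of order d, so the cyclic subgroups of order d number (#elements of order d)/φ(d).
Cyclic subgroups by order — order 1: 1; order 2: 3; order 3: 1; order 4: 2; order 6: 3; order 12: 2.
Total: 12.

12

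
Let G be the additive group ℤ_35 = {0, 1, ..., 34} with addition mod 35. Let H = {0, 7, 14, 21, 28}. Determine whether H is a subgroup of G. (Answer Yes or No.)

|H| = 5 divides |G| = 35, consistent with Lagrange.
H contains the identity, every element's inverse is in H, and H is closed under +: it is a subgroup.
In fact H = ⟨21⟩.

Yes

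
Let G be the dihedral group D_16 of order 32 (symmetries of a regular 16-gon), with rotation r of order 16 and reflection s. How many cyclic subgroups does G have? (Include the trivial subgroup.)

Group the elements of G by the cyclic subgroup they generate; each cyclic subgroup of order d accounts for φ(d) elements.
Cyclic subgroups by order — order 1: 1; order 2: 17; order 4: 1; order 8: 1; order 16: 1.
Total: 21.

21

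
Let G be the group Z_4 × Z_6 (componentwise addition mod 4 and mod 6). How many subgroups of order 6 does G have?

3

|G| = 24 and 6 | 24, so subgroups of order 6 are possible by Lagrange.
The subgroups of order 6 are: {(0,0), (0,1), (0,2), (0,3), (0,4), (0,5)}; {(0,0), (0,2), (0,4), (2,0), (2,2), (2,4)}; {(0,0), (0,2), (0,4), (2,1), (2,3), (2,5)}.
So G has 3 subgroups of order 6.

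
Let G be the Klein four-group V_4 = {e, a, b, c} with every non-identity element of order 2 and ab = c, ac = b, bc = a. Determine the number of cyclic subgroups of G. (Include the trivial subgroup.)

4

A cyclic subgroup of order d is generated by each of its φ(d) elements of order d, so the cyclic subgroups of order d number (#elements of order d)/φ(d).
Cyclic subgroups by order — order 1: 1; order 2: 3.
Total: 4.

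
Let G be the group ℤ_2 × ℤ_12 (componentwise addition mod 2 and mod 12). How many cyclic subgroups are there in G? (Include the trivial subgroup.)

A cyclic subgroup of order d is generated by each of its φ(d) elements of order d, so the cyclic subgroups of order d number (#elements of order d)/φ(d).
Cyclic subgroups by order — order 1: 1; order 2: 3; order 3: 1; order 4: 2; order 6: 3; order 12: 2.
Total: 12.

12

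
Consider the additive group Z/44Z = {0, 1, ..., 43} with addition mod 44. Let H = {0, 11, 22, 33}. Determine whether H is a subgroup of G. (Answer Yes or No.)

|H| = 4 divides |G| = 44, consistent with Lagrange.
H contains the identity, every element's inverse is in H, and H is closed under +: it is a subgroup.
In fact H = ⟨33⟩.

Yes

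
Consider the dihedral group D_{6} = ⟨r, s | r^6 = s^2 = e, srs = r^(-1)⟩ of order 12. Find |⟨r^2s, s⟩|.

|⟨r^2s⟩| = 2 and |⟨s⟩| = 2, so |H| is a multiple of lcm(2, 2) = 2 and divides |G| = 12.
Closing under the operation: H = {e, r^2, r^4, s, r^2s, r^4s}, so |H| = 6.

6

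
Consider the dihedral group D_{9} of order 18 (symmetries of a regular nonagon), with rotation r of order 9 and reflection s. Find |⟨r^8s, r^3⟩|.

|⟨r^8s⟩| = 2 and |⟨r^3⟩| = 3, so |H| is a multiple of lcm(2, 3) = 6 and divides |G| = 18.
Closing under the operation: H = {e, r^3, r^6, r^2s, r^5s, r^8s}, so |H| = 6.

6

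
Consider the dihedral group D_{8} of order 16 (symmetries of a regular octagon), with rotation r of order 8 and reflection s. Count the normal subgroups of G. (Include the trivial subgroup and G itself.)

G has 19 subgroups. Checking conjugation-invariance by order — order 1: 1/1 normal; order 2: 1/9 normal; order 4: 1/5 normal; order 8: 3/3 normal; order 16: 1/1 normal.
Total normal subgroups: 7.

7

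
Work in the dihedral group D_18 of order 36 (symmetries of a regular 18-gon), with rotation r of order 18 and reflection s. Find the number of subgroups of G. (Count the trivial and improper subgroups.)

45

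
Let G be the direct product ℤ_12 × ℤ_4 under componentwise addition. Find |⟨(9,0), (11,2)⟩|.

24

|⟨(9,0)⟩| = 4 and |⟨(11,2)⟩| = 12, so |H| is a multiple of lcm(4, 12) = 12 and divides |G| = 48.
Closing under the operation: H = {(0,0), (0,2), (1,0), (1,2), (2,0), (2,2), (3,0), (3,2), (4,0), (4,2), (5,0), (5,2), (6,0), (6,2), (7,0), (7,2), (8,0), (8,2), (9,0), (9,2), (10,0), (10,2), (11,0), (11,2)}, so |H| = 24.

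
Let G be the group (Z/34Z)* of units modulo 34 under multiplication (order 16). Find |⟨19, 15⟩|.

8

|⟨19⟩| = 8 and |⟨15⟩| = 8, so |H| is a multiple of lcm(8, 8) = 8 and divides |G| = 16.
Closing under the operation: H = {1, 9, 13, 15, 19, 21, 25, 33}, so |H| = 8.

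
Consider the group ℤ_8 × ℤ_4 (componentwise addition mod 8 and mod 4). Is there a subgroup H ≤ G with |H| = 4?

Yes

4 | 32. A subgroup of order 4 is {(0,0), (0,1), (0,2), (0,3)}.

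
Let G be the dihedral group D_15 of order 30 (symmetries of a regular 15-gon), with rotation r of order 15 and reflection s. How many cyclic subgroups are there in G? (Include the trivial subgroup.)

19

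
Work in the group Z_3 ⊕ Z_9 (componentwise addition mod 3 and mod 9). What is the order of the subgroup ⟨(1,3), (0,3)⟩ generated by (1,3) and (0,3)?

9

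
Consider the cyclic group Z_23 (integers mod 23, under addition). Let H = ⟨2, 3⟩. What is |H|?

|⟨2⟩| = 23 and |⟨3⟩| = 23, so |H| is a multiple of lcm(23, 23) = 23 and divides |G| = 23.
Closing {2, 3} under the group operation gives all of G, so |H| = 23.

23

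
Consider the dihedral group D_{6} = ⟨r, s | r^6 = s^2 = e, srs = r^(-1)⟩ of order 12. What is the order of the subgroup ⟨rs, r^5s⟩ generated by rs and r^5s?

|⟨rs⟩| = 2 and |⟨r^5s⟩| = 2, so |H| is a multiple of lcm(2, 2) = 2 and divides |G| = 12.
Closing under the operation: H = {e, r^2, r^4, rs, r^3s, r^5s}, so |H| = 6.

6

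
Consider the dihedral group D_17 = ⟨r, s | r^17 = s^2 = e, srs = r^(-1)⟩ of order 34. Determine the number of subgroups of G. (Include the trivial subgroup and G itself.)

20

|G| = 34, so by Lagrange every subgroup order divides 34. Divisors: 1, 2, 17, 34.
Subgroups by order — order 1: 1; order 2: 17; order 17: 1; order 34: 1.
Total: 1 + 17 + 1 + 1 = 20.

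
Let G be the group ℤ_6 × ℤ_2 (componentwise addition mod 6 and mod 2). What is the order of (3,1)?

The order of (3,1) in Z_6 × Z_2 is lcm(ord(3) in Z_6, ord(1) in Z_2).
ord(3) = 2 and ord(1) = 2, so |⟨(3,1)⟩| = lcm(2, 2) = 2.

2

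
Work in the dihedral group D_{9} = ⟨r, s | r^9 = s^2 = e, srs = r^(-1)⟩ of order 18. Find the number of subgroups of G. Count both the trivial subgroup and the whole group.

16

|G| = 18, so by Lagrange every subgroup order divides 18. Divisors: 1, 2, 3, 6, 9, 18.
Subgroups by order — order 1: 1; order 2: 9; order 3: 1; order 6: 3; order 9: 1; order 18: 1.
Total: 1 + 9 + 1 + 3 + 1 + 1 = 16.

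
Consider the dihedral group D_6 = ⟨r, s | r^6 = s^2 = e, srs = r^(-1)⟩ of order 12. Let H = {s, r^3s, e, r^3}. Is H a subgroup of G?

|H| = 4 divides |G| = 12, consistent with Lagrange.
H contains the identity, every element's inverse is in H, and H is closed under ·: it is a subgroup.

Yes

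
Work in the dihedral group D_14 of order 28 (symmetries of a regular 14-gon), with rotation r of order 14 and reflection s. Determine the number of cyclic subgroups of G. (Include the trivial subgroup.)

18

A cyclic subgroup of order d is generated by each of its φ(d) elements of order d, so the cyclic subgroups of order d number (#elements of order d)/φ(d).
Cyclic subgroups by order — order 1: 1; order 2: 15; order 7: 1; order 14: 1.
Total: 18.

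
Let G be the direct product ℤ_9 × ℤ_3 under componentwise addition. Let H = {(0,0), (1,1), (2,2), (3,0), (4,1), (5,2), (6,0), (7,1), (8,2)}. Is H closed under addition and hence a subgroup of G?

Yes

|H| = 9 divides |G| = 27, consistent with Lagrange.
H contains the identity, every element's inverse is in H, and H is closed under +: it is a subgroup.
In fact H = ⟨(7,1)⟩.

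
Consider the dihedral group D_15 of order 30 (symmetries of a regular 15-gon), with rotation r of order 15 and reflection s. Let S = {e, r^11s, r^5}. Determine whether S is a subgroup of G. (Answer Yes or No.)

No

r^5 ∈ S but its inverse r^10 ∉ S, so S is not a subgroup.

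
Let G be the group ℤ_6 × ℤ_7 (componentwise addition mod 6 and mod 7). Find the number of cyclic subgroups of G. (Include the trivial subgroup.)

8

Group the elements of G by the cyclic subgroup they generate; each cyclic subgroup of order d accounts for φ(d) elements.
Cyclic subgroups by order — order 1: 1; order 2: 1; order 3: 1; order 6: 1; order 7: 1; order 14: 1; order 21: 1; order 42: 1.
Total: 8.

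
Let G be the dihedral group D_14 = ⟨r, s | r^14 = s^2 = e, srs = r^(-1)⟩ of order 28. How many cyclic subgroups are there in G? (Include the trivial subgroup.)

18

Each element a generates a cyclic subgroup ⟨a⟩; distinct elements may generate the same one (a cyclic group of order d has φ(d) generators).
Cyclic subgroups by order — order 1: 1; order 2: 15; order 7: 1; order 14: 1.
Total: 18.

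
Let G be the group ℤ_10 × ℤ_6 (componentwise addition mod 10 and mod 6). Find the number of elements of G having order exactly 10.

12

An element (a,b) has order lcm(ord(a), ord(b)); count pairs with lcm equal to 10.
Enumerating gives 12 such elements.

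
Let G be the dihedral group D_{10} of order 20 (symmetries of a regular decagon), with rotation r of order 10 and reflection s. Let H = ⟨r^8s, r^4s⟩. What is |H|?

10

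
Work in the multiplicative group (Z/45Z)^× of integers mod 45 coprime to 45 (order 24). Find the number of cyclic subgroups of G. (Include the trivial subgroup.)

Group the elements of G by the cyclic subgroup they generate; each cyclic subgroup of order d accounts for φ(d) elements.
Cyclic subgroups by order — order 1: 1; order 2: 3; order 3: 1; order 4: 2; order 6: 3; order 12: 2.
Total: 12.

12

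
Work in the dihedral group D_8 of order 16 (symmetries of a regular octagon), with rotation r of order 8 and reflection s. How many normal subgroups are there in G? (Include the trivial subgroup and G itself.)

G has 19 subgroups. Checking conjugation-invariance by order — order 1: 1/1 normal; order 2: 1/9 normal; order 4: 1/5 normal; order 8: 3/3 normal; order 16: 1/1 normal.
Total normal subgroups: 7.

7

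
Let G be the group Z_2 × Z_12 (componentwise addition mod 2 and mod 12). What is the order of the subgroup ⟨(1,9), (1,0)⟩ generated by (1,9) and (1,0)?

|⟨(1,9)⟩| = 4 and |⟨(1,0)⟩| = 2, so |H| is a multiple of lcm(4, 2) = 4 and divides |G| = 24.
Closing under the operation: H = {(0,0), (0,3), (0,6), (0,9), (1,0), (1,3), (1,6), (1,9)}, so |H| = 8.

8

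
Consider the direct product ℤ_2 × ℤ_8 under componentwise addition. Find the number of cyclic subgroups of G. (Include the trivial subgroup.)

Group the elements of G by the cyclic subgroup they generate; each cyclic subgroup of order d accounts for φ(d) elements.
Cyclic subgroups by order — order 1: 1; order 2: 3; order 4: 2; order 8: 2.
Total: 8.

8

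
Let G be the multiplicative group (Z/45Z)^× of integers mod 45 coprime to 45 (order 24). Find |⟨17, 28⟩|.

8

|⟨17⟩| = 4 and |⟨28⟩| = 4, so |H| is a multiple of lcm(4, 4) = 4 and divides |G| = 24.
Closing under the operation: H = {1, 8, 17, 19, 26, 28, 37, 44}, so |H| = 8.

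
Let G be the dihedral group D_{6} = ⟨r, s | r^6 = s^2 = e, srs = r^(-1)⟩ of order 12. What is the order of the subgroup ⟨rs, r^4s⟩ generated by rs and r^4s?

|⟨rs⟩| = 2 and |⟨r^4s⟩| = 2, so |H| is a multiple of lcm(2, 2) = 2 and divides |G| = 12.
Closing under the operation: H = {e, r^3, rs, r^4s}, so |H| = 4.

4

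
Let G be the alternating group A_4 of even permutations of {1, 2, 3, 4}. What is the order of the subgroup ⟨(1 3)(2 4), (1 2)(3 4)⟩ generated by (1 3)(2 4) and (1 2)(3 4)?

4

|⟨(1 3)(2 4)⟩| = 2 and |⟨(1 2)(3 4)⟩| = 2, so |H| is a multiple of lcm(2, 2) = 2 and divides |G| = 12.
Closing under the operation: H = {e, (1 2)(3 4), (1 3)(2 4), (1 4)(2 3)}, so |H| = 4.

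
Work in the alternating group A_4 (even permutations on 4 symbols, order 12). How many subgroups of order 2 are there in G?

|G| = 12 and 2 | 12, so subgroups of order 2 are possible by Lagrange.
The subgroups of order 2 are: {e, (1 2)(3 4)}; {e, (1 3)(2 4)}; {e, (1 4)(2 3)}.
So G has 3 subgroups of order 2.

3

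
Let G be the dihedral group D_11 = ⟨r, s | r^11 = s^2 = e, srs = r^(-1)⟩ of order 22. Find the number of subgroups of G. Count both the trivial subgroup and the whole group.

|G| = 22, so by Lagrange every subgroup order divides 22. Divisors: 1, 2, 11, 22.
Subgroups by order — order 1: 1; order 2: 11; order 11: 1; order 22: 1.
Total: 1 + 11 + 1 + 1 = 14.

14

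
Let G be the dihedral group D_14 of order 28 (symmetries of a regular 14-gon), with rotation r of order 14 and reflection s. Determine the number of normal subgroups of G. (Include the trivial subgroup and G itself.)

7

G has 28 subgroups. Checking conjugation-invariance by order — order 1: 1/1 normal; order 2: 1/15 normal; order 4: 0/7 normal; order 7: 1/1 normal; order 14: 3/3 normal; order 28: 1/1 normal.
Total normal subgroups: 7.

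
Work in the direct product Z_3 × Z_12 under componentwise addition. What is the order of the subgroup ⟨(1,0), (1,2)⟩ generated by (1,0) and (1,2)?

18

|⟨(1,0)⟩| = 3 and |⟨(1,2)⟩| = 6, so |H| is a multiple of lcm(3, 6) = 6 and divides |G| = 36.
Closing under the operation: H = {(0,0), (0,2), (0,4), (0,6), (0,8), (0,10), (1,0), (1,2), (1,4), (1,6), (1,8), (1,10), (2,0), (2,2), (2,4), (2,6), (2,8), (2,10)}, so |H| = 18.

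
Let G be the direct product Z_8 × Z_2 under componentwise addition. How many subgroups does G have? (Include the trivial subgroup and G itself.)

11

|G| = 16, so by Lagrange every subgroup order divides 16. Divisors: 1, 2, 4, 8, 16.
Subgroups by order — order 1: 1; order 2: 3; order 4: 3; order 8: 3; order 16: 1.
Total: 1 + 3 + 3 + 3 + 1 = 11.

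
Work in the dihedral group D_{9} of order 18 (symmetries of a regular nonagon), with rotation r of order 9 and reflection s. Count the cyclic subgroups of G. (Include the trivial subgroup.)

12

A cyclic subgroup of order d is generated by each of its φ(d) elements of order d, so the cyclic subgroups of order d number (#elements of order d)/φ(d).
Cyclic subgroups by order — order 1: 1; order 2: 9; order 3: 1; order 9: 1.
Total: 12.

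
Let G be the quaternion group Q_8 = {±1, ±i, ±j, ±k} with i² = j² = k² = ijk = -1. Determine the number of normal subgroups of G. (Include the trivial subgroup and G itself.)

6

G has 6 subgroups. Checking conjugation-invariance by order — order 1: 1/1 normal; order 2: 1/1 normal; order 4: 3/3 normal; order 8: 1/1 normal.
Total normal subgroups: 6.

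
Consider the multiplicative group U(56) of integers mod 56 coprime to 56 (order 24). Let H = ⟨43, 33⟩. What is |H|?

12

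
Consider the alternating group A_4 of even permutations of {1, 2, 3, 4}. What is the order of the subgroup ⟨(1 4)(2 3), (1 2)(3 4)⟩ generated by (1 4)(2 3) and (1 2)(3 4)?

|⟨(1 4)(2 3)⟩| = 2 and |⟨(1 2)(3 4)⟩| = 2, so |H| is a multiple of lcm(2, 2) = 2 and divides |G| = 12.
Closing under the operation: H = {e, (1 2)(3 4), (1 3)(2 4), (1 4)(2 3)}, so |H| = 4.

4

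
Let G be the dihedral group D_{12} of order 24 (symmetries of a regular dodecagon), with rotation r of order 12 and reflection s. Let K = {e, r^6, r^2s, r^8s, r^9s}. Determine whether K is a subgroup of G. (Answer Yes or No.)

|K| = 5 does not divide |G| = 24, so by Lagrange K is not a subgroup.

No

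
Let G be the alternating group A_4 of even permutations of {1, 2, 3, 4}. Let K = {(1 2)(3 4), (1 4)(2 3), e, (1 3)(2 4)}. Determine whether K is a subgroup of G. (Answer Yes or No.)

Yes

|K| = 4 divides |G| = 12, consistent with Lagrange.
K contains the identity, every element's inverse is in K, and K is closed under ∘: it is a subgroup.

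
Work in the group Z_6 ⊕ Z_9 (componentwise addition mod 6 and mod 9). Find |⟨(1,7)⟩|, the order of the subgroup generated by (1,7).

The order of (1,7) in Z_6 × Z_9 is lcm(ord(1) in Z_6, ord(7) in Z_9).
ord(1) = 6 and ord(7) = 9, so |⟨(1,7)⟩| = lcm(6, 9) = 18.

18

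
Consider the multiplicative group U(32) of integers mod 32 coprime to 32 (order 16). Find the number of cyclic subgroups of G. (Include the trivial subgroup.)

A cyclic subgroup of order d is generated by each of its φ(d) elements of order d, so the cyclic subgroups of order d number (#elements of order d)/φ(d).
Cyclic subgroups by order — order 1: 1; order 2: 3; order 4: 2; order 8: 2.
Total: 8.

8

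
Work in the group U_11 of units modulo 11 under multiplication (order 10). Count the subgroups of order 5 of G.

1

|G| = 10 and 5 | 10, so subgroups of order 5 are possible by Lagrange.
The subgroups of order 5 are: {1, 3, 4, 5, 9}.
So G has 1 subgroup of order 5.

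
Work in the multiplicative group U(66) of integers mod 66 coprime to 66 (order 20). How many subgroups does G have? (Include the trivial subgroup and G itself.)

|G| = 20, so by Lagrange every subgroup order divides 20. Divisors: 1, 2, 4, 5, 10, 20.
Subgroups by order — order 1: 1; order 2: 3; order 4: 1; order 5: 1; order 10: 3; order 20: 1.
Total: 1 + 3 + 1 + 1 + 3 + 1 = 10.

10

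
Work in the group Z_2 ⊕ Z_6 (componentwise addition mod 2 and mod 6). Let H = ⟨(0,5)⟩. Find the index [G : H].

2

|⟨(0,5)⟩| = 6 and |G| = 12.
By Lagrange, [G : H] = |G|/|H| = 12/6 = 2.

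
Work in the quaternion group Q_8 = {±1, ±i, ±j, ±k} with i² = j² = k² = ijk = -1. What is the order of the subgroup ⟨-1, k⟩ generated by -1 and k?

4

|⟨-1⟩| = 2 and |⟨k⟩| = 4, so |H| is a multiple of lcm(2, 4) = 4 and divides |G| = 8.
Closing under the operation: H = {1, -1, k, -k}, so |H| = 4.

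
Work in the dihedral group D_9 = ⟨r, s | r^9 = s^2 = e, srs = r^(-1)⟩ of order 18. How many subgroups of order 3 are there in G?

1

|G| = 18 and 3 | 18, so subgroups of order 3 are possible by Lagrange.
The subgroups of order 3 are: {e, r^3, r^6}.
So G has 1 subgroup of order 3.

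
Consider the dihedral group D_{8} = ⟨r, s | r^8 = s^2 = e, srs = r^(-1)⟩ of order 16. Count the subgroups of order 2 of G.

|G| = 16 and 2 | 16, so subgroups of order 2 are possible by Lagrange.
The subgroups of order 2 are: {e, r^2s}; {e, r^3s}; {e, r^4}; {e, r^4s}; … (9 in all).
So G has 9 subgroups of order 2.

9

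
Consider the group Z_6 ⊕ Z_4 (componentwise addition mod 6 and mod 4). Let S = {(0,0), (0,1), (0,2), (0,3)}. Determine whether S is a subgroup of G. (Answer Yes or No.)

Yes

|S| = 4 divides |G| = 24, consistent with Lagrange.
S contains the identity, every element's inverse is in S, and S is closed under +: it is a subgroup.
In fact S = ⟨(0,1)⟩.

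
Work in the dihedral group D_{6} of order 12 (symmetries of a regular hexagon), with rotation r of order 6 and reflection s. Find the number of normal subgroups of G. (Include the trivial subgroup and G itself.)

7

G has 16 subgroups. Checking conjugation-invariance by order — order 1: 1/1 normal; order 2: 1/7 normal; order 3: 1/1 normal; order 4: 0/3 normal; order 6: 3/3 normal; order 12: 1/1 normal.
Total normal subgroups: 7.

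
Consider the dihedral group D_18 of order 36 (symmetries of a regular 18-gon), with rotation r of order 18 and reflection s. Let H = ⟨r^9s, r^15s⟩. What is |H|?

|⟨r^9s⟩| = 2 and |⟨r^15s⟩| = 2, so |H| is a multiple of lcm(2, 2) = 2 and divides |G| = 36.
Closing under the operation: H = {e, r^6, r^12, r^3s, r^9s, r^15s}, so |H| = 6.

6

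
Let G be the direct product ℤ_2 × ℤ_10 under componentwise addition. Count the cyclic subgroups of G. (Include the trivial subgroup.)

Group the elements of G by the cyclic subgroup they generate; each cyclic subgroup of order d accounts for φ(d) elements.
Cyclic subgroups by order — order 1: 1; order 2: 3; order 5: 1; order 10: 3.
Total: 8.

8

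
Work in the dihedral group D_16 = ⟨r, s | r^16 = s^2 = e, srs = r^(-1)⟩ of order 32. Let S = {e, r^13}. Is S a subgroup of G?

No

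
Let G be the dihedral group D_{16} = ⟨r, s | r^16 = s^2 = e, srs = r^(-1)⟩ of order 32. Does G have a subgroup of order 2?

2 | 32. A subgroup of order 2 is {e, r^10s}.

Yes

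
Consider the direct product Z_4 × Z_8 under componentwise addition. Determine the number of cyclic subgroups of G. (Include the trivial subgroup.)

Each element a generates a cyclic subgroup ⟨a⟩; distinct elements may generate the same one (a cyclic group of order d has φ(d) generators).
Cyclic subgroups by order — order 1: 1; order 2: 3; order 4: 6; order 8: 4.
Total: 14.

14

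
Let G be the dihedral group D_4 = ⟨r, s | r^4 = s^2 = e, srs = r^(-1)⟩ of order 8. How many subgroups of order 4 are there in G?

3

|G| = 8 and 4 | 8, so subgroups of order 4 are possible by Lagrange.
The subgroups of order 4 are: {e, r, r^2, r^3}; {e, r^2, s, r^2s}; {e, r^2, rs, r^3s}.
So G has 3 subgroups of order 4.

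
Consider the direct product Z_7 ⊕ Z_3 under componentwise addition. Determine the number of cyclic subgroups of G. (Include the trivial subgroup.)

4

Each element a generates a cyclic subgroup ⟨a⟩; distinct elements may generate the same one (a cyclic group of order d has φ(d) generators).
Cyclic subgroups by order — order 1: 1; order 3: 1; order 7: 1; order 21: 1.
Total: 4.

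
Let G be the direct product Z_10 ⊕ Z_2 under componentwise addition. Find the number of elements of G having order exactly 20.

0

An element (a,b) has order lcm(ord(a), ord(b)); count pairs with lcm equal to 20.
Enumerating gives 0 such elements.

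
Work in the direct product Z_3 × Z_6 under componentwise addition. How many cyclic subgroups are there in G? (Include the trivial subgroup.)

10

Group the elements of G by the cyclic subgroup they generate; each cyclic subgroup of order d accounts for φ(d) elements.
Cyclic subgroups by order — order 1: 1; order 2: 1; order 3: 4; order 6: 4.
Total: 10.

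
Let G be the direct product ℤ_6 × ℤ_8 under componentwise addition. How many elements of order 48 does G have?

An element (a,b) has order lcm(ord(a), ord(b)); count pairs with lcm equal to 48.
Enumerating gives 0 such elements.

0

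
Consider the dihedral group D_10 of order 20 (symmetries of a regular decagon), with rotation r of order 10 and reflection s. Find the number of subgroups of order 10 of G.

|G| = 20 and 10 | 20, so subgroups of order 10 are possible by Lagrange.
The subgroups of order 10 are: {e, r, r^2, r^3, r^4, r^5, r^6, r^7, r^8, r^9}; {e, r^2, r^4, r^6, r^8, s, r^2s, r^4s, r^6s, r^8s}; {e, r^2, r^4, r^6, r^8, rs, r^3s, r^5s, r^7s, r^9s}.
So G has 3 subgroups of order 10.

3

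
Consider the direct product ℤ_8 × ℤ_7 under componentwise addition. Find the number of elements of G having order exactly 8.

An element (a,b) has order lcm(ord(a), ord(b)); count pairs with lcm equal to 8.
Enumerating gives 4 such elements.

4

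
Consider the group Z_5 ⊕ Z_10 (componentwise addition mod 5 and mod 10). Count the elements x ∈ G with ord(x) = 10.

24

An element (a,b) has order lcm(ord(a), ord(b)); count pairs with lcm equal to 10.
Enumerating gives 24 such elements.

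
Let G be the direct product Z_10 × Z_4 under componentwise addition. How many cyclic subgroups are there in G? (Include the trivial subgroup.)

12

Each element a generates a cyclic subgroup ⟨a⟩; distinct elements may generate the same one (a cyclic group of order d has φ(d) generators).
Cyclic subgroups by order — order 1: 1; order 2: 3; order 4: 2; order 5: 1; order 10: 3; order 20: 2.
Total: 12.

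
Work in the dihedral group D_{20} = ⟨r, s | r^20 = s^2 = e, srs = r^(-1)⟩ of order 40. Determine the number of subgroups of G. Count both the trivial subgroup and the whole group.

|G| = 40, so by Lagrange every subgroup order divides 40. Divisors: 1, 2, 4, 5, 8, 10, 20, 40.
Subgroups by order — order 1: 1; order 2: 21; order 4: 11; order 5: 1; order 8: 5; order 10: 5; order 20: 3; order 40: 1.
Total: 1 + 21 + 11 + 1 + 5 + 5 + 3 + 1 = 48.

48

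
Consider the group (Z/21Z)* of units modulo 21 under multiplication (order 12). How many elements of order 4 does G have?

0

No element of G has order 4 (even though 4 | 12).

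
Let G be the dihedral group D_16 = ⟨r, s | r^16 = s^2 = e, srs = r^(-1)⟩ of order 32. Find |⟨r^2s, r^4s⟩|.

|⟨r^2s⟩| = 2 and |⟨r^4s⟩| = 2, so |H| is a multiple of lcm(2, 2) = 2 and divides |G| = 32.
Closing under the operation: H = {e, r^2, r^4, r^6, r^8, r^10, r^12, r^14, s, r^2s, r^4s, r^6s, r^8s, r^10s, r^12s, r^14s}, so |H| = 16.

16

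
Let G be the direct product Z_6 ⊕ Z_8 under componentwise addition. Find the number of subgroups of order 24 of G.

3

|G| = 48 and 24 | 48, so subgroups of order 24 are possible by Lagrange.
The subgroups of order 24 are: {(0,0), (0,1), (0,2), (0,3), (0,4), (0,5), (0,6), (0,7), (2,0), (2,1), (2,2), (2,3), (2,4), (2,5), (2,6), (2,7), (4,0), (4,1), (4,2), (4,3), (4,4), (4,5), (4,6), (4,7)}; {(0,0), (0,2), (0,4), (0,6), (1,0), (1,2), (1,4), (1,6), (2,0), (2,2), (2,4), (2,6), (3,0), (3,2), (3,4), (3,6), (4,0), (4,2), (4,4), (4,6), (5,0), (5,2), (5,4), (5,6)}; {(0,0), (0,2), (0,4), (0,6), (1,1), (1,3), (1,5), (1,7), (2,0), (2,2), (2,4), (2,6), (3,1), (3,3), (3,5), (3,7), (4,0), (4,2), (4,4), (4,6), (5,1), (5,3), (5,5), (5,7)}.
So G has 3 subgroups of order 24.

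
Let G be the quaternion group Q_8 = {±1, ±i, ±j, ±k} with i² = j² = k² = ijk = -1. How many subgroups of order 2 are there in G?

|G| = 8 and 2 | 8, so subgroups of order 2 are possible by Lagrange.
The subgroups of order 2 are: {1, -1}.
So G has 1 subgroup of order 2.

1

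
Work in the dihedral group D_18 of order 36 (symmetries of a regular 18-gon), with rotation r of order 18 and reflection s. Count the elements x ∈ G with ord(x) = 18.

The elements of order 18 are: r, r^5, r^7, r^11, r^13, r^17.
That's 6.

6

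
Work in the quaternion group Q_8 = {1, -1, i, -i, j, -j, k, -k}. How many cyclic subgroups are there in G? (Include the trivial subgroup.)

Group the elements of G by the cyclic subgroup they generate; each cyclic subgroup of order d accounts for φ(d) elements.
Cyclic subgroups by order — order 1: 1; order 2: 1; order 4: 3.
Total: 5.

5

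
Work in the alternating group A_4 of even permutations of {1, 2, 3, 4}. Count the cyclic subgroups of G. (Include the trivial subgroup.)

Each element a generates a cyclic subgroup ⟨a⟩; distinct elements may generate the same one (a cyclic group of order d has φ(d) generators).
Cyclic subgroups by order — order 1: 1; order 2: 3; order 3: 4.
Total: 8.

8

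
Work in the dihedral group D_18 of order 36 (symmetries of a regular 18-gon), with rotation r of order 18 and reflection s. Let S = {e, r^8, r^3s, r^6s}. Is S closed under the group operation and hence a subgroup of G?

r^8 ∈ S but its inverse r^10 ∉ S, so S is not a subgroup.

No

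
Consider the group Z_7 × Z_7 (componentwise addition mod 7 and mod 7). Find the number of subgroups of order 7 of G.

8

|G| = 49 and 7 | 49, so subgroups of order 7 are possible by Lagrange.
The subgroups of order 7 are: {(0,0), (0,1), (0,2), (0,3), (0,4), (0,5), (0,6)}; {(0,0), (1,0), (2,0), (3,0), (4,0), (5,0), (6,0)}; {(0,0), (1,1), (2,2), (3,3), (4,4), (5,5), (6,6)}; {(0,0), (1,2), (2,4), (3,6), (4,1), (5,3), (6,5)}; … (8 in all).
So G has 8 subgroups of order 7.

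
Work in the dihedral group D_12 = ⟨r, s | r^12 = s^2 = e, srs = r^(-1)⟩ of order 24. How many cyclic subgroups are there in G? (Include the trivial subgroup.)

18

A cyclic subgroup of order d is generated by each of its φ(d) elements of order d, so the cyclic subgroups of order d number (#elements of order d)/φ(d).
Cyclic subgroups by order — order 1: 1; order 2: 13; order 3: 1; order 4: 1; order 6: 1; order 12: 1.
Total: 18.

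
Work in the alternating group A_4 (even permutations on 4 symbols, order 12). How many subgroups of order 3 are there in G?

|G| = 12 and 3 | 12, so subgroups of order 3 are possible by Lagrange.
The subgroups of order 3 are: {e, (1 2 3), (1 3 2)}; {e, (1 2 4), (1 4 2)}; {e, (1 3 4), (1 4 3)}; {e, (2 3 4), (2 4 3)}.
So G has 4 subgroups of order 3.

4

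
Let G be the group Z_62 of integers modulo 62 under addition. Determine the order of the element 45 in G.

In Z_62, the order of an element a is n/gcd(a, n).
gcd(45, 62) = 1, so |⟨45⟩| = 62/1 = 62.

62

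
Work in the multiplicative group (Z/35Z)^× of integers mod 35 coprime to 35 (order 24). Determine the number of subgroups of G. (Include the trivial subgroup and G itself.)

16

|G| = 24, so by Lagrange every subgroup order divides 24. Divisors: 1, 2, 3, 4, 6, 8, 12, 24.
Subgroups by order — order 1: 1; order 2: 3; order 3: 1; order 4: 3; order 6: 3; order 8: 1; order 12: 3; order 24: 1.
Total: 1 + 3 + 1 + 3 + 3 + 1 + 3 + 1 = 16.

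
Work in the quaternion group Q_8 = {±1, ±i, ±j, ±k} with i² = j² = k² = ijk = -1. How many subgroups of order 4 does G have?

|G| = 8 and 4 | 8, so subgroups of order 4 are possible by Lagrange.
The subgroups of order 4 are: {1, -1, i, -i}; {1, -1, j, -j}; {1, -1, k, -k}.
So G has 3 subgroups of order 4.

3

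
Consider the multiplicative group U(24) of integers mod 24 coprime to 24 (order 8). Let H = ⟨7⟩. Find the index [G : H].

|⟨7⟩| = 2 and |G| = 8.
By Lagrange, [G : H] = |G|/|H| = 8/2 = 4.

4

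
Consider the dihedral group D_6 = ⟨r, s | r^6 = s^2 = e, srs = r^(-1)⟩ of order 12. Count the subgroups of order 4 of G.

3

|G| = 12 and 4 | 12, so subgroups of order 4 are possible by Lagrange.
The subgroups of order 4 are: {e, r^3, r^2s, r^5s}; {e, r^3, s, r^3s}; {e, r^3, rs, r^4s}.
So G has 3 subgroups of order 4.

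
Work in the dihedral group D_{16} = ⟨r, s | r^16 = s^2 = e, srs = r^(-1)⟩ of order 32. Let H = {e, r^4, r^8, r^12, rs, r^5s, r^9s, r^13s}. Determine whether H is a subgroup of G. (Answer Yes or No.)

|H| = 8 divides |G| = 32, consistent with Lagrange.
H contains the identity, every element's inverse is in H, and H is closed under ·: it is a subgroup.

Yes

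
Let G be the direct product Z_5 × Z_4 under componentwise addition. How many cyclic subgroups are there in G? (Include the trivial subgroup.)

Each element a generates a cyclic subgroup ⟨a⟩; distinct elements may generate the same one (a cyclic group of order d has φ(d) generators).
Cyclic subgroups by order — order 1: 1; order 2: 1; order 4: 1; order 5: 1; order 10: 1; order 20: 1.
Total: 6.

6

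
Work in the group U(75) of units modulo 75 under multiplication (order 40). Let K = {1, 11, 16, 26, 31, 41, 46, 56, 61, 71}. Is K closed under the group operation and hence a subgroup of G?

Yes

|K| = 10 divides |G| = 40, consistent with Lagrange.
K contains the identity, every element's inverse is in K, and K is closed under ·: it is a subgroup.
In fact K = ⟨71⟩.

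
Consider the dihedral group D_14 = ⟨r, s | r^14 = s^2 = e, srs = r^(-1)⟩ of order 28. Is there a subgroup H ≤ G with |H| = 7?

Yes

7 | 28. A subgroup of order 7 is {e, r^2, r^4, r^6, r^8, r^10, r^12}.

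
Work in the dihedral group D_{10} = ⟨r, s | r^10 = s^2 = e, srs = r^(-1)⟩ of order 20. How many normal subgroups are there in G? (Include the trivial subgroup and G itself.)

7

G has 22 subgroups. Checking conjugation-invariance by order — order 1: 1/1 normal; order 2: 1/11 normal; order 4: 0/5 normal; order 5: 1/1 normal; order 10: 3/3 normal; order 20: 1/1 normal.
Total normal subgroups: 7.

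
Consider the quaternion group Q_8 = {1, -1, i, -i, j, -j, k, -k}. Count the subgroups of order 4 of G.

|G| = 8 and 4 | 8, so subgroups of order 4 are possible by Lagrange.
The subgroups of order 4 are: {1, -1, i, -i}; {1, -1, j, -j}; {1, -1, k, -k}.
So G has 3 subgroups of order 4.

3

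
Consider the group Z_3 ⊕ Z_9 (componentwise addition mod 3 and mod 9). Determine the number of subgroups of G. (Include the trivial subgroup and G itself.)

|G| = 27, so by Lagrange every subgroup order divides 27. Divisors: 1, 3, 9, 27.
Subgroups by order — order 1: 1; order 3: 4; order 9: 4; order 27: 1.
Total: 1 + 4 + 4 + 1 = 10.

10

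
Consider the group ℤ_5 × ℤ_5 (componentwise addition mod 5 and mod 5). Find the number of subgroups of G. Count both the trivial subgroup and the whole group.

8

|G| = 25, so by Lagrange every subgroup order divides 25. Divisors: 1, 5, 25.
Subgroups by order — order 1: 1; order 5: 6; order 25: 1.
Total: 1 + 6 + 1 = 8.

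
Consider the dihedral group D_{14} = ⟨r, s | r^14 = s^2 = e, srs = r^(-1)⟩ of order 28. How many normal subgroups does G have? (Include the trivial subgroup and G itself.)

7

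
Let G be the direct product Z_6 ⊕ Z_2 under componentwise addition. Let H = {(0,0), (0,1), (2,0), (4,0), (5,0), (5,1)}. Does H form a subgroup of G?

No

(5,0) ∈ H but its inverse (1,0) ∉ H, so H is not a subgroup.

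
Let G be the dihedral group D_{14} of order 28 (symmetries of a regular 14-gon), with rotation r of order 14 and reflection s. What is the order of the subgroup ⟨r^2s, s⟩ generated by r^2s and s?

|⟨r^2s⟩| = 2 and |⟨s⟩| = 2, so |H| is a multiple of lcm(2, 2) = 2 and divides |G| = 28.
Closing under the operation: H = {e, r^2, r^4, r^6, r^8, r^10, r^12, s, r^2s, r^4s, r^6s, r^8s, r^10s, r^12s}, so |H| = 14.

14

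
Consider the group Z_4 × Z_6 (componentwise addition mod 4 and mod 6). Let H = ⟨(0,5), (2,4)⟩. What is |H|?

|⟨(0,5)⟩| = 6 and |⟨(2,4)⟩| = 6, so |H| is a multiple of lcm(6, 6) = 6 and divides |G| = 24.
Closing under the operation: H = {(0,0), (0,1), (0,2), (0,3), (0,4), (0,5), (2,0), (2,1), (2,2), (2,3), (2,4), (2,5)}, so |H| = 12.

12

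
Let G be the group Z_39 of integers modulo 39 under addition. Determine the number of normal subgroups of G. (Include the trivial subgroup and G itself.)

G is abelian, so every subgroup is normal.
G has 4 subgroups in total, hence 4 normal subgroups.

4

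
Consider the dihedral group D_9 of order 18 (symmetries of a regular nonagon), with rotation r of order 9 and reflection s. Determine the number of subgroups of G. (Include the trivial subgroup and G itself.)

16

|G| = 18, so by Lagrange every subgroup order divides 18. Divisors: 1, 2, 3, 6, 9, 18.
Subgroups by order — order 1: 1; order 2: 9; order 3: 1; order 6: 3; order 9: 1; order 18: 1.
Total: 1 + 9 + 1 + 3 + 1 + 1 = 16.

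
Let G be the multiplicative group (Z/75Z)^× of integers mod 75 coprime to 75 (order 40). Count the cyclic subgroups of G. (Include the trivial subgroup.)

Each element a generates a cyclic subgroup ⟨a⟩; distinct elements may generate the same one (a cyclic group of order d has φ(d) generators).
Cyclic subgroups by order — order 1: 1; order 2: 3; order 4: 2; order 5: 1; order 10: 3; order 20: 2.
Total: 12.

12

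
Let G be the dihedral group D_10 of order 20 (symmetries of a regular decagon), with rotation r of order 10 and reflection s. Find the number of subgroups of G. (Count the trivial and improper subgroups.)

22

|G| = 20, so by Lagrange every subgroup order divides 20. Divisors: 1, 2, 4, 5, 10, 20.
Subgroups by order — order 1: 1; order 2: 11; order 4: 5; order 5: 1; order 10: 3; order 20: 1.
Total: 1 + 11 + 5 + 1 + 3 + 1 = 22.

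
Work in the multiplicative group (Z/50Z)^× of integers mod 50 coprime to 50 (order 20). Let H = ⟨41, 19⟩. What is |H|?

|⟨41⟩| = 5 and |⟨19⟩| = 10, so |H| is a multiple of lcm(5, 10) = 10 and divides |G| = 20.
Closing under the operation: H = {1, 9, 11, 19, 21, 29, 31, 39, 41, 49}, so |H| = 10.

10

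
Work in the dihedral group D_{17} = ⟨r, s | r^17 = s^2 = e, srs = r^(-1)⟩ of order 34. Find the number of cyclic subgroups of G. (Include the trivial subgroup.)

Each element a generates a cyclic subgroup ⟨a⟩; distinct elements may generate the same one (a cyclic group of order d has φ(d) generators).
Cyclic subgroups by order — order 1: 1; order 2: 17; order 17: 1.
Total: 19.

19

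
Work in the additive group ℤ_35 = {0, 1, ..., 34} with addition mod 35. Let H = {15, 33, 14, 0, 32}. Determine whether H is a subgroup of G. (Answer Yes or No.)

32 ∈ H but its inverse 3 ∉ H, so H is not a subgroup.

No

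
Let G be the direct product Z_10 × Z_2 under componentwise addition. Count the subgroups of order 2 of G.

3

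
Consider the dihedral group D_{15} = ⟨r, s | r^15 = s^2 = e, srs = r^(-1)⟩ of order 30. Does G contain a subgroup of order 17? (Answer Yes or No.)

No

17 does not divide |G| = 30, so by Lagrange no subgroup of order 17 exists.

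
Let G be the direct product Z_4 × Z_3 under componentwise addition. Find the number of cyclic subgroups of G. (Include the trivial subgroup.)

Group the elements of G by the cyclic subgroup they generate; each cyclic subgroup of order d accounts for φ(d) elements.
Cyclic subgroups by order — order 1: 1; order 2: 1; order 3: 1; order 4: 1; order 6: 1; order 12: 1.
Total: 6.

6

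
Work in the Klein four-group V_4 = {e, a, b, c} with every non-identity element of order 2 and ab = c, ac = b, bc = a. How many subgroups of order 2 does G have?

3

|G| = 4 and 2 | 4, so subgroups of order 2 are possible by Lagrange.
The subgroups of order 2 are: {e, a}; {e, b}; {e, c}.
So G has 3 subgroups of order 2.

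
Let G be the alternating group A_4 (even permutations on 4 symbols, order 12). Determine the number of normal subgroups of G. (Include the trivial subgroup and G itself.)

G has 10 subgroups. Checking conjugation-invariance by order — order 1: 1/1 normal; order 2: 0/3 normal; order 3: 0/4 normal; order 4: 1/1 normal; order 12: 1/1 normal.
Total normal subgroups: 3.

3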